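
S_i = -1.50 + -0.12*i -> [-1.5, -1.62, -1.74, -1.86, -1.98]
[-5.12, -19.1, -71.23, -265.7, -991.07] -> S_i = -5.12*3.73^i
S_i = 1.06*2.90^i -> [1.06, 3.07, 8.91, 25.85, 74.97]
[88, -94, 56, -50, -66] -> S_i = Random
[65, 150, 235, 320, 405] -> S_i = 65 + 85*i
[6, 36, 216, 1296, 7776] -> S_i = 6*6^i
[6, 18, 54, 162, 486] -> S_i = 6*3^i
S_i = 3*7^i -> [3, 21, 147, 1029, 7203]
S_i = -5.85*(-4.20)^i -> [-5.85, 24.57, -103.19, 433.41, -1820.34]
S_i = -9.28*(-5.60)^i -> [-9.28, 51.97, -291.02, 1629.72, -9126.41]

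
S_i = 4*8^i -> [4, 32, 256, 2048, 16384]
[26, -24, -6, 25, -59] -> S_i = Random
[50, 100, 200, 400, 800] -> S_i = 50*2^i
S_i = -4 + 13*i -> [-4, 9, 22, 35, 48]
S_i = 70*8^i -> [70, 560, 4480, 35840, 286720]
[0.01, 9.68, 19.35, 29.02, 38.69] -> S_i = 0.01 + 9.67*i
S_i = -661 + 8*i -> [-661, -653, -645, -637, -629]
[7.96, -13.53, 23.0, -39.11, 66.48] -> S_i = 7.96*(-1.70)^i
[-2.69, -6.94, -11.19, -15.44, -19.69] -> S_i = -2.69 + -4.25*i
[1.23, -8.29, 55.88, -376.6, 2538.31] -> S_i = 1.23*(-6.74)^i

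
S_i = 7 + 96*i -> [7, 103, 199, 295, 391]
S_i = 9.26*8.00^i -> [9.26, 74.08, 592.64, 4741.12, 37928.96]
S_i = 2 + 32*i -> [2, 34, 66, 98, 130]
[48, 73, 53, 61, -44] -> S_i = Random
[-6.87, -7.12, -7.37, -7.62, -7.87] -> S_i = -6.87 + -0.25*i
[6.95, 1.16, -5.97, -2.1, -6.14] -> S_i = Random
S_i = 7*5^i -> [7, 35, 175, 875, 4375]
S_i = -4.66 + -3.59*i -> [-4.66, -8.25, -11.84, -15.43, -19.02]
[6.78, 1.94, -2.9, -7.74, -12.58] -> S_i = 6.78 + -4.84*i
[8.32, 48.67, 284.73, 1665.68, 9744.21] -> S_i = 8.32*5.85^i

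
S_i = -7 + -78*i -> [-7, -85, -163, -241, -319]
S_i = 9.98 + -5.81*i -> [9.98, 4.17, -1.64, -7.45, -13.26]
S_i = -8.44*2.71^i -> [-8.44, -22.87, -61.98, -167.98, -455.22]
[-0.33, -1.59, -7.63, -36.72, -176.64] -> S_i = -0.33*4.81^i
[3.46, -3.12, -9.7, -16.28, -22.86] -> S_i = 3.46 + -6.58*i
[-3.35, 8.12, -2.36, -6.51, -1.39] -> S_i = Random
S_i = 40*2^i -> [40, 80, 160, 320, 640]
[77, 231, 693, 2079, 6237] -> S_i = 77*3^i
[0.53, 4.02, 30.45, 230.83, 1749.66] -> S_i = 0.53*7.58^i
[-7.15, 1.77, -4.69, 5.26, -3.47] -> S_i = Random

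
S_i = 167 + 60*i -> [167, 227, 287, 347, 407]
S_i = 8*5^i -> [8, 40, 200, 1000, 5000]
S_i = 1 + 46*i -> [1, 47, 93, 139, 185]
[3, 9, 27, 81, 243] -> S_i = 3*3^i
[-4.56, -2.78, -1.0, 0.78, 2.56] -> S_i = -4.56 + 1.78*i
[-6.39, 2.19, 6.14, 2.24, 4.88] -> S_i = Random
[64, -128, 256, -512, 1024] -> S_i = 64*-2^i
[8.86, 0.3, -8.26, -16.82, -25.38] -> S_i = 8.86 + -8.56*i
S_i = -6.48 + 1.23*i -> [-6.48, -5.25, -4.02, -2.79, -1.56]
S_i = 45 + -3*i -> [45, 42, 39, 36, 33]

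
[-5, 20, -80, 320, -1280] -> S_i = -5*-4^i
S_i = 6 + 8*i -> [6, 14, 22, 30, 38]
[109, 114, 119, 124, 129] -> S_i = 109 + 5*i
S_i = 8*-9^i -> [8, -72, 648, -5832, 52488]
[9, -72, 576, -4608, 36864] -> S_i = 9*-8^i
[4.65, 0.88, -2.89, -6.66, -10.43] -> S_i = 4.65 + -3.77*i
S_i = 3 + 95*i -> [3, 98, 193, 288, 383]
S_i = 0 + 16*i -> [0, 16, 32, 48, 64]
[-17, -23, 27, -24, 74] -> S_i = Random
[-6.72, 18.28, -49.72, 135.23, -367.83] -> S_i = -6.72*(-2.72)^i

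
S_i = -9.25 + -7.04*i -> [-9.25, -16.29, -23.33, -30.37, -37.41]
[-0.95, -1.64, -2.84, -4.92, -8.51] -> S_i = -0.95*1.73^i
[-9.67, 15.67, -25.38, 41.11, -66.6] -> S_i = -9.67*(-1.62)^i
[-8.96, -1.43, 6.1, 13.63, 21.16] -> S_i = -8.96 + 7.53*i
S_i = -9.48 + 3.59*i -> [-9.48, -5.89, -2.3, 1.29, 4.88]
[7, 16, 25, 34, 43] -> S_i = 7 + 9*i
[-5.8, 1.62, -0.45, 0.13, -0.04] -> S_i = -5.80*(-0.28)^i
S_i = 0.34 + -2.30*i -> [0.34, -1.96, -4.26, -6.56, -8.86]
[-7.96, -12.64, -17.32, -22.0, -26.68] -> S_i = -7.96 + -4.68*i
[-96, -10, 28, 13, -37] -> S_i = Random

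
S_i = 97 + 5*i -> [97, 102, 107, 112, 117]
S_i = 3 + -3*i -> [3, 0, -3, -6, -9]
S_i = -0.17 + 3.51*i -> [-0.17, 3.34, 6.85, 10.36, 13.87]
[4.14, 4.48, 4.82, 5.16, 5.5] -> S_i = 4.14 + 0.34*i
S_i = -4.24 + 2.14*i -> [-4.24, -2.1, 0.04, 2.18, 4.32]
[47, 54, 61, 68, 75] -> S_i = 47 + 7*i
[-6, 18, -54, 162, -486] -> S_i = -6*-3^i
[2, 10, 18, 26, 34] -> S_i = 2 + 8*i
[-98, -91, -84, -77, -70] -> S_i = -98 + 7*i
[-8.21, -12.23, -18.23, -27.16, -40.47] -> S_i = -8.21*1.49^i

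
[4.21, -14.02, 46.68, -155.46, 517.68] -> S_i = 4.21*(-3.33)^i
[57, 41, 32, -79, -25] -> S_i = Random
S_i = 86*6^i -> [86, 516, 3096, 18576, 111456]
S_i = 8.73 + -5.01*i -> [8.73, 3.72, -1.29, -6.3, -11.31]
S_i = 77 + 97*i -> [77, 174, 271, 368, 465]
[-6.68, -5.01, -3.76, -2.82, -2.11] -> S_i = -6.68*0.75^i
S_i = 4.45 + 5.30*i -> [4.45, 9.75, 15.05, 20.35, 25.65]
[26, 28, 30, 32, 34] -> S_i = 26 + 2*i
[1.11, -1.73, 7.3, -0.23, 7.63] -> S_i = Random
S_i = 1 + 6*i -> [1, 7, 13, 19, 25]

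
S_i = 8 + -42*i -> [8, -34, -76, -118, -160]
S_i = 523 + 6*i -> [523, 529, 535, 541, 547]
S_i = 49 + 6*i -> [49, 55, 61, 67, 73]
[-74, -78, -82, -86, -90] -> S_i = -74 + -4*i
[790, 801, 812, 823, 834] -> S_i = 790 + 11*i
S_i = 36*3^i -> [36, 108, 324, 972, 2916]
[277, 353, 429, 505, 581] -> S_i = 277 + 76*i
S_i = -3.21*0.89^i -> [-3.21, -2.86, -2.54, -2.26, -2.01]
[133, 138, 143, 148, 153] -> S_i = 133 + 5*i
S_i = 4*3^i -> [4, 12, 36, 108, 324]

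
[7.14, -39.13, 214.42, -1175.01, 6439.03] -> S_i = 7.14*(-5.48)^i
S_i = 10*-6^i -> [10, -60, 360, -2160, 12960]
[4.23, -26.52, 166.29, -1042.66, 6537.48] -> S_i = 4.23*(-6.27)^i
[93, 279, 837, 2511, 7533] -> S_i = 93*3^i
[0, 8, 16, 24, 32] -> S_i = 0 + 8*i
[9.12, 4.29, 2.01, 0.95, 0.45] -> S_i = 9.12*0.47^i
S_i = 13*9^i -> [13, 117, 1053, 9477, 85293]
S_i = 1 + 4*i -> [1, 5, 9, 13, 17]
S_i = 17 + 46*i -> [17, 63, 109, 155, 201]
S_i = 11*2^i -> [11, 22, 44, 88, 176]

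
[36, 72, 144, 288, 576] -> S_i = 36*2^i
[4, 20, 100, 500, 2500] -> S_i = 4*5^i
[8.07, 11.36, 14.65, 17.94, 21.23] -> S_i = 8.07 + 3.29*i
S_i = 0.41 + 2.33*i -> [0.41, 2.74, 5.07, 7.4, 9.73]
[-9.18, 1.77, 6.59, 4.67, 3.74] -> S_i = Random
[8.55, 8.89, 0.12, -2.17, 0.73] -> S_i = Random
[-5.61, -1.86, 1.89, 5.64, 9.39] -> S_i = -5.61 + 3.75*i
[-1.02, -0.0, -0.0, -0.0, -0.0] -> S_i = -1.02*0.00^i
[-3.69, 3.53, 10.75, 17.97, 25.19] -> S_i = -3.69 + 7.22*i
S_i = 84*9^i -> [84, 756, 6804, 61236, 551124]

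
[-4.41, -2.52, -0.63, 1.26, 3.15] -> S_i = -4.41 + 1.89*i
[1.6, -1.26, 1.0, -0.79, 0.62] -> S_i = 1.60*(-0.79)^i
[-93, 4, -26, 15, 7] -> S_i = Random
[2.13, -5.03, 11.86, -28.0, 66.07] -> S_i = 2.13*(-2.36)^i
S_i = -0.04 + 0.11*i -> [-0.04, 0.07, 0.18, 0.29, 0.4]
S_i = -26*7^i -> [-26, -182, -1274, -8918, -62426]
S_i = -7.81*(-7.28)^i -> [-7.81, 56.86, -413.92, 3013.32, -21936.97]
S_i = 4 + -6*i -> [4, -2, -8, -14, -20]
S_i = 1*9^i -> [1, 9, 81, 729, 6561]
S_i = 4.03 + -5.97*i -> [4.03, -1.94, -7.91, -13.88, -19.85]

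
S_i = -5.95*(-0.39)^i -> [-5.95, 2.32, -0.9, 0.35, -0.14]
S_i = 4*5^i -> [4, 20, 100, 500, 2500]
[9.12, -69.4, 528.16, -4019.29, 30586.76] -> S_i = 9.12*(-7.61)^i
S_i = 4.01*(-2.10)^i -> [4.01, -8.42, 17.68, -37.14, 77.99]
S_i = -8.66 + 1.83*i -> [-8.66, -6.83, -5.0, -3.17, -1.34]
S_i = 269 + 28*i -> [269, 297, 325, 353, 381]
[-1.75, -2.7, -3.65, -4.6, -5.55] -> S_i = -1.75 + -0.95*i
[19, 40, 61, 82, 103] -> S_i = 19 + 21*i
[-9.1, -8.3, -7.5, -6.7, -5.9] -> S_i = -9.10 + 0.80*i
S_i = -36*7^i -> [-36, -252, -1764, -12348, -86436]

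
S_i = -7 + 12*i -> [-7, 5, 17, 29, 41]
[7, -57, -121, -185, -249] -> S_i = 7 + -64*i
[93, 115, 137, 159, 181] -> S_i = 93 + 22*i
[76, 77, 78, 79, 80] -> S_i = 76 + 1*i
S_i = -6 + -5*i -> [-6, -11, -16, -21, -26]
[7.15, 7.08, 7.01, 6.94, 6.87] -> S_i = 7.15*0.99^i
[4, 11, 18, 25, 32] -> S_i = 4 + 7*i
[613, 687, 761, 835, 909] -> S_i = 613 + 74*i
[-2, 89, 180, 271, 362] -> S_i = -2 + 91*i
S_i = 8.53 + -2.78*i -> [8.53, 5.75, 2.97, 0.19, -2.59]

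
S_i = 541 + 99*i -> [541, 640, 739, 838, 937]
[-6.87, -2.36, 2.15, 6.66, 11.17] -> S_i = -6.87 + 4.51*i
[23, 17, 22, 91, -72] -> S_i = Random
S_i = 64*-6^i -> [64, -384, 2304, -13824, 82944]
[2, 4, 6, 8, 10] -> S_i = 2 + 2*i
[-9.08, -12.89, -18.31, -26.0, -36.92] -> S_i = -9.08*1.42^i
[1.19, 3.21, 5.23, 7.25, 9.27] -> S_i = 1.19 + 2.02*i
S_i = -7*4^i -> [-7, -28, -112, -448, -1792]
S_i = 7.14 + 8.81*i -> [7.14, 15.95, 24.76, 33.57, 42.38]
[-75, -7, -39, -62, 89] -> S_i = Random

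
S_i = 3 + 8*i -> [3, 11, 19, 27, 35]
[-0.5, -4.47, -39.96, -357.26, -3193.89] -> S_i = -0.50*8.94^i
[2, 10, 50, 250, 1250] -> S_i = 2*5^i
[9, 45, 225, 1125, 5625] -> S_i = 9*5^i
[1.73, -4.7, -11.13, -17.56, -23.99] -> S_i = 1.73 + -6.43*i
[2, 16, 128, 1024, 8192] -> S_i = 2*8^i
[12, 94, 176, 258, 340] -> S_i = 12 + 82*i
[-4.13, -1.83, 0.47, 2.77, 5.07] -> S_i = -4.13 + 2.30*i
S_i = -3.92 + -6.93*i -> [-3.92, -10.85, -17.78, -24.71, -31.64]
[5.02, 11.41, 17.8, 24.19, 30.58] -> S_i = 5.02 + 6.39*i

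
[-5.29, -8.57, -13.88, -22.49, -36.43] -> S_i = -5.29*1.62^i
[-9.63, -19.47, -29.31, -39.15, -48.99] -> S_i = -9.63 + -9.84*i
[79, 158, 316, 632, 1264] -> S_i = 79*2^i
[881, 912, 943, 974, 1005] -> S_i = 881 + 31*i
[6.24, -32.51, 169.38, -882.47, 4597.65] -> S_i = 6.24*(-5.21)^i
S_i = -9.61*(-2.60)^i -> [-9.61, 24.99, -64.96, 168.91, -439.15]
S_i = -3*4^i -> [-3, -12, -48, -192, -768]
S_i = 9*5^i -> [9, 45, 225, 1125, 5625]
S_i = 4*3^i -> [4, 12, 36, 108, 324]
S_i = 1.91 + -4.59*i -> [1.91, -2.68, -7.27, -11.86, -16.45]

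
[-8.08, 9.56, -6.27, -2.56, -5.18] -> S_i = Random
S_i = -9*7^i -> [-9, -63, -441, -3087, -21609]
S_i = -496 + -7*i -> [-496, -503, -510, -517, -524]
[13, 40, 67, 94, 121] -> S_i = 13 + 27*i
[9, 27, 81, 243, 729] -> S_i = 9*3^i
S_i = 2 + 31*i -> [2, 33, 64, 95, 126]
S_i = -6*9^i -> [-6, -54, -486, -4374, -39366]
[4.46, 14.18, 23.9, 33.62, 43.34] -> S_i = 4.46 + 9.72*i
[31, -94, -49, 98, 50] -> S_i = Random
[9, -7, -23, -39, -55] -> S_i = 9 + -16*i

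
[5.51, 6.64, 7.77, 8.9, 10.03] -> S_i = 5.51 + 1.13*i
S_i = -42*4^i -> [-42, -168, -672, -2688, -10752]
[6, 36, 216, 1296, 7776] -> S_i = 6*6^i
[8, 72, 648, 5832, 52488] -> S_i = 8*9^i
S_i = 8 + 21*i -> [8, 29, 50, 71, 92]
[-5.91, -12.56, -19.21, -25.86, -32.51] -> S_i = -5.91 + -6.65*i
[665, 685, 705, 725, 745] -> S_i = 665 + 20*i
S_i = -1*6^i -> [-1, -6, -36, -216, -1296]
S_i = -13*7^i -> [-13, -91, -637, -4459, -31213]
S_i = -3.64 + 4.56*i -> [-3.64, 0.92, 5.48, 10.04, 14.6]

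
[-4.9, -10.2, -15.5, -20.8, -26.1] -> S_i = -4.90 + -5.30*i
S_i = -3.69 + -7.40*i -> [-3.69, -11.09, -18.49, -25.89, -33.29]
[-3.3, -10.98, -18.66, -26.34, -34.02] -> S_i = -3.30 + -7.68*i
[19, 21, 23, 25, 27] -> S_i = 19 + 2*i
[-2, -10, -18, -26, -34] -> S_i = -2 + -8*i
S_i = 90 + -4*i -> [90, 86, 82, 78, 74]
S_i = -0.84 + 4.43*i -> [-0.84, 3.59, 8.02, 12.45, 16.88]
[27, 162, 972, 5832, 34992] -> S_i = 27*6^i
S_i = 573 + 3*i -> [573, 576, 579, 582, 585]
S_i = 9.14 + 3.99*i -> [9.14, 13.13, 17.12, 21.11, 25.1]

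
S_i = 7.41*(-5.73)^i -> [7.41, -42.46, 243.29, -1394.06, 7987.97]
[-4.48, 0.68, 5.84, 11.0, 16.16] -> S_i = -4.48 + 5.16*i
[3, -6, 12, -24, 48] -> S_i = 3*-2^i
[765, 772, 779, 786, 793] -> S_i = 765 + 7*i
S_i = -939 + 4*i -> [-939, -935, -931, -927, -923]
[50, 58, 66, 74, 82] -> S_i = 50 + 8*i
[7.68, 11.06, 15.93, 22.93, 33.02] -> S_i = 7.68*1.44^i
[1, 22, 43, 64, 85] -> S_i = 1 + 21*i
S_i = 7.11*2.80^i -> [7.11, 19.91, 55.74, 156.08, 437.02]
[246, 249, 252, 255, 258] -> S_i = 246 + 3*i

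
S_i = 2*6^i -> [2, 12, 72, 432, 2592]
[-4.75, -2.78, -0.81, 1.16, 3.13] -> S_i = -4.75 + 1.97*i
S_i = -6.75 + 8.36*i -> [-6.75, 1.61, 9.97, 18.33, 26.69]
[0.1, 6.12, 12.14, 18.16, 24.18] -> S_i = 0.10 + 6.02*i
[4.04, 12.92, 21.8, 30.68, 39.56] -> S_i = 4.04 + 8.88*i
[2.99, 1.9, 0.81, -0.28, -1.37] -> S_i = 2.99 + -1.09*i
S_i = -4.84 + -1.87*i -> [-4.84, -6.71, -8.58, -10.45, -12.32]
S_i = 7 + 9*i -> [7, 16, 25, 34, 43]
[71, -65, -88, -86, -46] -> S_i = Random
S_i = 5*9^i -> [5, 45, 405, 3645, 32805]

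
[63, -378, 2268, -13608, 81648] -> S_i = 63*-6^i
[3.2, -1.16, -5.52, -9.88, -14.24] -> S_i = 3.20 + -4.36*i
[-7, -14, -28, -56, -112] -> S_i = -7*2^i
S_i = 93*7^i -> [93, 651, 4557, 31899, 223293]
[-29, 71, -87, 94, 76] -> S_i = Random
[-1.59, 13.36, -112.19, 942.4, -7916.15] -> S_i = -1.59*(-8.40)^i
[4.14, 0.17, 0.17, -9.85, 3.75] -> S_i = Random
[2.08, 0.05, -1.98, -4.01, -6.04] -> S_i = 2.08 + -2.03*i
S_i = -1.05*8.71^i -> [-1.05, -9.15, -79.66, -693.82, -6043.13]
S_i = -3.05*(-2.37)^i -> [-3.05, 7.23, -17.13, 40.6, -96.23]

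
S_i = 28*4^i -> [28, 112, 448, 1792, 7168]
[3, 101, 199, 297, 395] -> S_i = 3 + 98*i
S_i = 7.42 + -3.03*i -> [7.42, 4.39, 1.36, -1.67, -4.7]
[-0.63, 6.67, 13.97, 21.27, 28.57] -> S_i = -0.63 + 7.30*i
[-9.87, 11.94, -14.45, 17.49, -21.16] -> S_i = -9.87*(-1.21)^i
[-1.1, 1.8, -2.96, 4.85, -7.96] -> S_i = -1.10*(-1.64)^i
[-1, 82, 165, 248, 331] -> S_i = -1 + 83*i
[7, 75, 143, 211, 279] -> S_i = 7 + 68*i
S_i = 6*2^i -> [6, 12, 24, 48, 96]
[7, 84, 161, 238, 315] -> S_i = 7 + 77*i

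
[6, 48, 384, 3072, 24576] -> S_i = 6*8^i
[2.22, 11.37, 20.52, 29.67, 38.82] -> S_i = 2.22 + 9.15*i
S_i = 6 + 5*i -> [6, 11, 16, 21, 26]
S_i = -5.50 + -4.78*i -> [-5.5, -10.28, -15.06, -19.84, -24.62]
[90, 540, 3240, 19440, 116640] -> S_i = 90*6^i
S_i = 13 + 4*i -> [13, 17, 21, 25, 29]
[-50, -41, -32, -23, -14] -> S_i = -50 + 9*i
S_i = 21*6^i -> [21, 126, 756, 4536, 27216]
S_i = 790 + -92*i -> [790, 698, 606, 514, 422]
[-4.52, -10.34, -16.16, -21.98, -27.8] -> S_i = -4.52 + -5.82*i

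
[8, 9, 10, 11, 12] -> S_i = 8 + 1*i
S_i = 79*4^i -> [79, 316, 1264, 5056, 20224]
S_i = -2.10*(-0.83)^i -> [-2.1, 1.74, -1.45, 1.2, -1.0]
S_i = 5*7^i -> [5, 35, 245, 1715, 12005]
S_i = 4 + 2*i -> [4, 6, 8, 10, 12]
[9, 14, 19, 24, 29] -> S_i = 9 + 5*i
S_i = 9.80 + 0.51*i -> [9.8, 10.31, 10.82, 11.33, 11.84]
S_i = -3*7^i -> [-3, -21, -147, -1029, -7203]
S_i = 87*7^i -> [87, 609, 4263, 29841, 208887]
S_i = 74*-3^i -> [74, -222, 666, -1998, 5994]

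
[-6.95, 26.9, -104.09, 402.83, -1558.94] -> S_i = -6.95*(-3.87)^i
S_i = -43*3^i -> [-43, -129, -387, -1161, -3483]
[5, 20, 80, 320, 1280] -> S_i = 5*4^i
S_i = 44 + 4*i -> [44, 48, 52, 56, 60]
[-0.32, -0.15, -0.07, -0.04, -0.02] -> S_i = -0.32*0.48^i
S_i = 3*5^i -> [3, 15, 75, 375, 1875]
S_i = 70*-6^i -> [70, -420, 2520, -15120, 90720]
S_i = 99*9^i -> [99, 891, 8019, 72171, 649539]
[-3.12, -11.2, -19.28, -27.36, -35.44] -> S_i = -3.12 + -8.08*i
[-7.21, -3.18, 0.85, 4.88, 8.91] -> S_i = -7.21 + 4.03*i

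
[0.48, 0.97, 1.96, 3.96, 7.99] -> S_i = 0.48*2.02^i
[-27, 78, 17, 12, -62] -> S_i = Random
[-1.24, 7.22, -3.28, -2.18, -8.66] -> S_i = Random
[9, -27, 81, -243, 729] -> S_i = 9*-3^i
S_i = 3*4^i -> [3, 12, 48, 192, 768]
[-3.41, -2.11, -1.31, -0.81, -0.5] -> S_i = -3.41*0.62^i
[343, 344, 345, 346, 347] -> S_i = 343 + 1*i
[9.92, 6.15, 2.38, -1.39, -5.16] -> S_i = 9.92 + -3.77*i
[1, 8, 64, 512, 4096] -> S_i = 1*8^i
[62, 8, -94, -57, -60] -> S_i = Random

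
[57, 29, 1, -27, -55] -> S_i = 57 + -28*i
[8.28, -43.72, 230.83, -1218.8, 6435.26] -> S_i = 8.28*(-5.28)^i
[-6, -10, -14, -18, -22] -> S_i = -6 + -4*i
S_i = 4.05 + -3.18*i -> [4.05, 0.87, -2.31, -5.49, -8.67]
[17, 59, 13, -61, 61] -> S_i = Random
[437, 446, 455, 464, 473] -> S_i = 437 + 9*i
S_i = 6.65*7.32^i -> [6.65, 48.68, 356.32, 2608.28, 19092.64]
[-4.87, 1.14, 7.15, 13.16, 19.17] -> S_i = -4.87 + 6.01*i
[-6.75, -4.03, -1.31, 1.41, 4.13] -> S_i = -6.75 + 2.72*i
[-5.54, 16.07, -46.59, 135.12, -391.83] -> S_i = -5.54*(-2.90)^i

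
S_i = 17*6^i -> [17, 102, 612, 3672, 22032]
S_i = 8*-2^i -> [8, -16, 32, -64, 128]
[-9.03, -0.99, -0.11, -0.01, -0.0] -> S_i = -9.03*0.11^i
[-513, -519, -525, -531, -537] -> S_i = -513 + -6*i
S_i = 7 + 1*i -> [7, 8, 9, 10, 11]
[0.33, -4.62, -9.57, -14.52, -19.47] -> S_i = 0.33 + -4.95*i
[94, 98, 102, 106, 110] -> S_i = 94 + 4*i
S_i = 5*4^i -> [5, 20, 80, 320, 1280]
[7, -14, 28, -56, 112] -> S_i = 7*-2^i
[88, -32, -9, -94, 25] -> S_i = Random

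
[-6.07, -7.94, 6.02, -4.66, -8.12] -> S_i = Random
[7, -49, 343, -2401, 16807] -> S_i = 7*-7^i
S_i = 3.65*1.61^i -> [3.65, 5.88, 9.46, 15.23, 24.52]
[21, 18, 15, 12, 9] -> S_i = 21 + -3*i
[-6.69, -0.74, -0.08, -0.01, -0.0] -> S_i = -6.69*0.11^i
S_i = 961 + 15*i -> [961, 976, 991, 1006, 1021]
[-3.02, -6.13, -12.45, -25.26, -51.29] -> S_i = -3.02*2.03^i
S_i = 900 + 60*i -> [900, 960, 1020, 1080, 1140]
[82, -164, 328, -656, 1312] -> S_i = 82*-2^i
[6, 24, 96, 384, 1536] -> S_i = 6*4^i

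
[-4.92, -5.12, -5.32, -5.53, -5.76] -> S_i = -4.92*1.04^i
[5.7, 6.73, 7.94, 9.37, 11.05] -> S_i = 5.70*1.18^i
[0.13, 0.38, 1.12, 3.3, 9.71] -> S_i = 0.13*2.94^i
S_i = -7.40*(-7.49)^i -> [-7.4, 55.43, -415.14, 3109.4, -23289.44]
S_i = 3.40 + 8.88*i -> [3.4, 12.28, 21.16, 30.04, 38.92]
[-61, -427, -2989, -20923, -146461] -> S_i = -61*7^i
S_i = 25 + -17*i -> [25, 8, -9, -26, -43]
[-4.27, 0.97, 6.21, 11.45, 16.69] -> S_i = -4.27 + 5.24*i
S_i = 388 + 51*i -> [388, 439, 490, 541, 592]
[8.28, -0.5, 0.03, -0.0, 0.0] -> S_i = 8.28*(-0.06)^i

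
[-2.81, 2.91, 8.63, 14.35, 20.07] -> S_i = -2.81 + 5.72*i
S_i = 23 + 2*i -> [23, 25, 27, 29, 31]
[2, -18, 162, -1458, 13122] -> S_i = 2*-9^i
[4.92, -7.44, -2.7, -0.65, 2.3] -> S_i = Random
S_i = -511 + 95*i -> [-511, -416, -321, -226, -131]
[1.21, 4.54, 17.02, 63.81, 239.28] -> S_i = 1.21*3.75^i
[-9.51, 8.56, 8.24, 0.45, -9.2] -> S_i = Random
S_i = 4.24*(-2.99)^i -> [4.24, -12.68, 37.91, -113.34, 338.88]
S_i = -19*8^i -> [-19, -152, -1216, -9728, -77824]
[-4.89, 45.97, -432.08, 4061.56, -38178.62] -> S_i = -4.89*(-9.40)^i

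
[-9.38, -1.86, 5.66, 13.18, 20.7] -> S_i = -9.38 + 7.52*i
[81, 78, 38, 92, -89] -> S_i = Random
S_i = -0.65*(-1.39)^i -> [-0.65, 0.9, -1.26, 1.75, -2.43]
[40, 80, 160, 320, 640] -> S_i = 40*2^i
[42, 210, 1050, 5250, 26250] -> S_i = 42*5^i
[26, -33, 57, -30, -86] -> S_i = Random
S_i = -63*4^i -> [-63, -252, -1008, -4032, -16128]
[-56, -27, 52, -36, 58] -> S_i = Random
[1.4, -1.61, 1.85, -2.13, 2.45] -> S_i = 1.40*(-1.15)^i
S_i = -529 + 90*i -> [-529, -439, -349, -259, -169]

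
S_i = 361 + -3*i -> [361, 358, 355, 352, 349]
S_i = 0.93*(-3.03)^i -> [0.93, -2.82, 8.54, -25.87, 78.39]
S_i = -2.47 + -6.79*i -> [-2.47, -9.26, -16.05, -22.84, -29.63]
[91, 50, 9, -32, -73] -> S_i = 91 + -41*i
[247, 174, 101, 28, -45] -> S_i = 247 + -73*i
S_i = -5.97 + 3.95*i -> [-5.97, -2.02, 1.93, 5.88, 9.83]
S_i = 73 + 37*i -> [73, 110, 147, 184, 221]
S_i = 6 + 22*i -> [6, 28, 50, 72, 94]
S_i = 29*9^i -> [29, 261, 2349, 21141, 190269]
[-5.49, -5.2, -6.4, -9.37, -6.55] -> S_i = Random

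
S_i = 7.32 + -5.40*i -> [7.32, 1.92, -3.48, -8.88, -14.28]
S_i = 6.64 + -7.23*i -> [6.64, -0.59, -7.82, -15.05, -22.28]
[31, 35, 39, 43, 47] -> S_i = 31 + 4*i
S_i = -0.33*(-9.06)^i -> [-0.33, 2.99, -27.09, 245.41, -2223.45]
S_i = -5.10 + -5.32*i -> [-5.1, -10.42, -15.74, -21.06, -26.38]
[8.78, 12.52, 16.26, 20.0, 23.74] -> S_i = 8.78 + 3.74*i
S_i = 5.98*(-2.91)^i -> [5.98, -17.4, 50.64, -147.36, 428.82]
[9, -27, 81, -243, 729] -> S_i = 9*-3^i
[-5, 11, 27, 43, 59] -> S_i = -5 + 16*i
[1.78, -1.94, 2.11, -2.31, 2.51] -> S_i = 1.78*(-1.09)^i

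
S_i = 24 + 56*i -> [24, 80, 136, 192, 248]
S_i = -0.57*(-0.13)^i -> [-0.57, 0.07, -0.01, 0.0, -0.0]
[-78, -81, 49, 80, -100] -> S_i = Random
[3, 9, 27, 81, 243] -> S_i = 3*3^i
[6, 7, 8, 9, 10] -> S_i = 6 + 1*i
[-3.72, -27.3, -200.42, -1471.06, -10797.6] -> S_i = -3.72*7.34^i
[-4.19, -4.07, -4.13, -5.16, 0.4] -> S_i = Random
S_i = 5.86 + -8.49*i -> [5.86, -2.63, -11.12, -19.61, -28.1]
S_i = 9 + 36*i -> [9, 45, 81, 117, 153]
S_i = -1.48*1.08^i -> [-1.48, -1.6, -1.73, -1.86, -2.01]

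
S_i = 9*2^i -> [9, 18, 36, 72, 144]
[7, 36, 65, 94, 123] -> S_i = 7 + 29*i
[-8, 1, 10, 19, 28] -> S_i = -8 + 9*i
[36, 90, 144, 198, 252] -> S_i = 36 + 54*i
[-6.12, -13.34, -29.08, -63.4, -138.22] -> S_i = -6.12*2.18^i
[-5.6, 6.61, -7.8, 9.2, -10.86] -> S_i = -5.60*(-1.18)^i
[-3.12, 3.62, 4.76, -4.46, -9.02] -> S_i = Random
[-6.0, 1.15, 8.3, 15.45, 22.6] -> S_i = -6.00 + 7.15*i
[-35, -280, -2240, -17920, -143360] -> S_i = -35*8^i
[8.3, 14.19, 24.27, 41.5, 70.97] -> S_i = 8.30*1.71^i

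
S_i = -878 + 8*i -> [-878, -870, -862, -854, -846]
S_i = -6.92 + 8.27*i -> [-6.92, 1.35, 9.62, 17.89, 26.16]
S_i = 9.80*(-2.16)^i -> [9.8, -21.17, 45.72, -98.76, 213.32]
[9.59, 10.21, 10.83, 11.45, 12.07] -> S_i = 9.59 + 0.62*i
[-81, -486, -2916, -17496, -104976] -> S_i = -81*6^i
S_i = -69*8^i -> [-69, -552, -4416, -35328, -282624]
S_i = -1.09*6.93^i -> [-1.09, -7.55, -52.35, -362.77, -2513.97]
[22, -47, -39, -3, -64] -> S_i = Random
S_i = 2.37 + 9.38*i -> [2.37, 11.75, 21.13, 30.51, 39.89]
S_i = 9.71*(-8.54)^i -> [9.71, -82.92, 708.17, -6047.74, 51647.67]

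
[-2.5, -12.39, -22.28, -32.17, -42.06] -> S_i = -2.50 + -9.89*i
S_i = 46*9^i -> [46, 414, 3726, 33534, 301806]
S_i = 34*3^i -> [34, 102, 306, 918, 2754]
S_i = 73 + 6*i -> [73, 79, 85, 91, 97]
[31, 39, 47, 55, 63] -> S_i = 31 + 8*i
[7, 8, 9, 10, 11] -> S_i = 7 + 1*i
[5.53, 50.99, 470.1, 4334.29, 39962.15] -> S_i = 5.53*9.22^i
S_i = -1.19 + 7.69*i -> [-1.19, 6.5, 14.19, 21.88, 29.57]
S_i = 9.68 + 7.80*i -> [9.68, 17.48, 25.28, 33.08, 40.88]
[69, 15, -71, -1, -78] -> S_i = Random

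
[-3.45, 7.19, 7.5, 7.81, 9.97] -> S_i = Random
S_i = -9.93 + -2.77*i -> [-9.93, -12.7, -15.47, -18.24, -21.01]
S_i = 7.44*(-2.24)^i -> [7.44, -16.67, 37.33, -83.62, 187.31]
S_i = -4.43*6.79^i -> [-4.43, -30.08, -204.24, -1386.8, -9416.36]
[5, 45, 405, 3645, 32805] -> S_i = 5*9^i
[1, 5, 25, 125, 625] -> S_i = 1*5^i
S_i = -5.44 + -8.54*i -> [-5.44, -13.98, -22.52, -31.06, -39.6]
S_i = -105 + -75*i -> [-105, -180, -255, -330, -405]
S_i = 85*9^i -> [85, 765, 6885, 61965, 557685]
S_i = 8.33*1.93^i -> [8.33, 16.08, 31.03, 59.88, 115.58]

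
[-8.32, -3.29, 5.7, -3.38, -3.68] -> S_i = Random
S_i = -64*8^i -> [-64, -512, -4096, -32768, -262144]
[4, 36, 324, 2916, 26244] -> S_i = 4*9^i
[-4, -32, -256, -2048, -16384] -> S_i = -4*8^i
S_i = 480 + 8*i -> [480, 488, 496, 504, 512]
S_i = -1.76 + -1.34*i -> [-1.76, -3.1, -4.44, -5.78, -7.12]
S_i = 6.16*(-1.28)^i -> [6.16, -7.88, 10.09, -12.92, 16.54]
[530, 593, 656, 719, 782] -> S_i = 530 + 63*i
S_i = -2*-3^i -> [-2, 6, -18, 54, -162]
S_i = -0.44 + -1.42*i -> [-0.44, -1.86, -3.28, -4.7, -6.12]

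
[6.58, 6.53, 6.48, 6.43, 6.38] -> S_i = 6.58 + -0.05*i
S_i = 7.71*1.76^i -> [7.71, 13.57, 23.88, 42.03, 73.98]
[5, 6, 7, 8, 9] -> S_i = 5 + 1*i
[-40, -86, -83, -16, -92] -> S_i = Random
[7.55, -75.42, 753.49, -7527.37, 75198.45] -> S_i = 7.55*(-9.99)^i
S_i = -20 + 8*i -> [-20, -12, -4, 4, 12]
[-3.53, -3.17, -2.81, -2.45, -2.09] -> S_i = -3.53 + 0.36*i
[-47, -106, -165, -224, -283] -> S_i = -47 + -59*i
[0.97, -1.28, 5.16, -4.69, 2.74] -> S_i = Random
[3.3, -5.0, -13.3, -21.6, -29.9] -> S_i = 3.30 + -8.30*i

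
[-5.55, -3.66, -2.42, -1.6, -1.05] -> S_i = -5.55*0.66^i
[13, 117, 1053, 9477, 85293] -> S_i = 13*9^i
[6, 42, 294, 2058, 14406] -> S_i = 6*7^i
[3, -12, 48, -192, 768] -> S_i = 3*-4^i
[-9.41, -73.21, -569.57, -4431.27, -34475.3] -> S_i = -9.41*7.78^i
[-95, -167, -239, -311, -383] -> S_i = -95 + -72*i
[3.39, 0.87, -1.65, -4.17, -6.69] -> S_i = 3.39 + -2.52*i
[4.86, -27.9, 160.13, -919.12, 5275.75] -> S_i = 4.86*(-5.74)^i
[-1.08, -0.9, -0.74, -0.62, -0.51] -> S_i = -1.08*0.83^i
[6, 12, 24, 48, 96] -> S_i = 6*2^i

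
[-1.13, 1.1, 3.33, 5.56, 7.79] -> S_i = -1.13 + 2.23*i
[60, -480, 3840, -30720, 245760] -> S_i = 60*-8^i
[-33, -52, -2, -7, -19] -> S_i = Random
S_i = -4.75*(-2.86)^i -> [-4.75, 13.58, -38.85, 111.12, -317.8]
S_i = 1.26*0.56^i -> [1.26, 0.71, 0.4, 0.22, 0.12]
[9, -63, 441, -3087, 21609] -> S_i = 9*-7^i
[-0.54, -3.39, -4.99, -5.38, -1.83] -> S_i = Random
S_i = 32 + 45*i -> [32, 77, 122, 167, 212]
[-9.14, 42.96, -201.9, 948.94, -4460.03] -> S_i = -9.14*(-4.70)^i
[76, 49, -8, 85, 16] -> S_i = Random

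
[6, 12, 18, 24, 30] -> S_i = 6 + 6*i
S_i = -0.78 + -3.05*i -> [-0.78, -3.83, -6.88, -9.93, -12.98]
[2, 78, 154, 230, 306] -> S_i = 2 + 76*i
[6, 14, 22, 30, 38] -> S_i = 6 + 8*i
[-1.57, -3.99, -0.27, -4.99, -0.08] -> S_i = Random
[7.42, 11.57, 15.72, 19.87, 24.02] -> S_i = 7.42 + 4.15*i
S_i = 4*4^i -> [4, 16, 64, 256, 1024]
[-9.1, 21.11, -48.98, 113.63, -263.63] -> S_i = -9.10*(-2.32)^i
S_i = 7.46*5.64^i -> [7.46, 42.07, 237.3, 1338.37, 7548.41]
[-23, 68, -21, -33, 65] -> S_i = Random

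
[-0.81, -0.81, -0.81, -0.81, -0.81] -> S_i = -0.81*1.00^i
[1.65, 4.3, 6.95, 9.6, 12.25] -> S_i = 1.65 + 2.65*i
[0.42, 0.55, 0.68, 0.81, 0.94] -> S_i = 0.42 + 0.13*i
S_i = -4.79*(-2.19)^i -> [-4.79, 10.49, -22.97, 50.31, -110.18]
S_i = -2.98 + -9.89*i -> [-2.98, -12.87, -22.76, -32.65, -42.54]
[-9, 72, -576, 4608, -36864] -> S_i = -9*-8^i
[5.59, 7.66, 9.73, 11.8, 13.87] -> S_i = 5.59 + 2.07*i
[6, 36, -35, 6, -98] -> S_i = Random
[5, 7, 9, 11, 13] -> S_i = 5 + 2*i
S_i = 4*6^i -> [4, 24, 144, 864, 5184]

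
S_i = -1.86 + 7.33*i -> [-1.86, 5.47, 12.8, 20.13, 27.46]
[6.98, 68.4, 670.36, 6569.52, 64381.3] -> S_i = 6.98*9.80^i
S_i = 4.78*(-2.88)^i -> [4.78, -13.77, 39.65, -114.18, 328.85]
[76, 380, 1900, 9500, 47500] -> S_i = 76*5^i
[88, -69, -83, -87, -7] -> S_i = Random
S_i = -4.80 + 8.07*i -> [-4.8, 3.27, 11.34, 19.41, 27.48]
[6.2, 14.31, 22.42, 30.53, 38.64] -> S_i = 6.20 + 8.11*i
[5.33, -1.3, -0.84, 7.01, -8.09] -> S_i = Random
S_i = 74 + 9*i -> [74, 83, 92, 101, 110]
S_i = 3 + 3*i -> [3, 6, 9, 12, 15]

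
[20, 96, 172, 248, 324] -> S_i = 20 + 76*i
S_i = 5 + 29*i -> [5, 34, 63, 92, 121]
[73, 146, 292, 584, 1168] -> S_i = 73*2^i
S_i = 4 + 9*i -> [4, 13, 22, 31, 40]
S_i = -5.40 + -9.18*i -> [-5.4, -14.58, -23.76, -32.94, -42.12]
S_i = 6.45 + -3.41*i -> [6.45, 3.04, -0.37, -3.78, -7.19]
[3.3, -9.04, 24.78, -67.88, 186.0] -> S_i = 3.30*(-2.74)^i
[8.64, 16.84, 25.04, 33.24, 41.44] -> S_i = 8.64 + 8.20*i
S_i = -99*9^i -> [-99, -891, -8019, -72171, -649539]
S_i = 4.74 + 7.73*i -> [4.74, 12.47, 20.2, 27.93, 35.66]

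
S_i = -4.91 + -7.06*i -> [-4.91, -11.97, -19.03, -26.09, -33.15]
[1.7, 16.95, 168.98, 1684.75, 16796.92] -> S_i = 1.70*9.97^i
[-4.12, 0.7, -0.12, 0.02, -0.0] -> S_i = -4.12*(-0.17)^i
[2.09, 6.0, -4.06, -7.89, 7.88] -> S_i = Random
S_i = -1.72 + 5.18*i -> [-1.72, 3.46, 8.64, 13.82, 19.0]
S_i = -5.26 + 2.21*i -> [-5.26, -3.05, -0.84, 1.37, 3.58]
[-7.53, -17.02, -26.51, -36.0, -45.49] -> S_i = -7.53 + -9.49*i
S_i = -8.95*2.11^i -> [-8.95, -18.88, -39.85, -84.08, -177.4]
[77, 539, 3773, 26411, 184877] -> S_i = 77*7^i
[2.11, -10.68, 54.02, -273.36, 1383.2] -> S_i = 2.11*(-5.06)^i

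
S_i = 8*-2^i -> [8, -16, 32, -64, 128]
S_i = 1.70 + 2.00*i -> [1.7, 3.7, 5.7, 7.7, 9.7]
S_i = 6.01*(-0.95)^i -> [6.01, -5.71, 5.42, -5.15, 4.9]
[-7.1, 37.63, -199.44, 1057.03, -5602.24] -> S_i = -7.10*(-5.30)^i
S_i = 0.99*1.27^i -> [0.99, 1.26, 1.6, 2.03, 2.58]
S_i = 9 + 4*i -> [9, 13, 17, 21, 25]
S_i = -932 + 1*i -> [-932, -931, -930, -929, -928]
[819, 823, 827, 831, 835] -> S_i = 819 + 4*i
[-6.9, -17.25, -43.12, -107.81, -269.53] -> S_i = -6.90*2.50^i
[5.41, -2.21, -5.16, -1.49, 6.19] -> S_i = Random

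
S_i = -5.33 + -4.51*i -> [-5.33, -9.84, -14.35, -18.86, -23.37]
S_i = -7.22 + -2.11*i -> [-7.22, -9.33, -11.44, -13.55, -15.66]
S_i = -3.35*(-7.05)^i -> [-3.35, 23.62, -166.5, 1173.85, -8275.63]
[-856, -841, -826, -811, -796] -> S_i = -856 + 15*i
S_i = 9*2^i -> [9, 18, 36, 72, 144]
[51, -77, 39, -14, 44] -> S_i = Random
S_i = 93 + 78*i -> [93, 171, 249, 327, 405]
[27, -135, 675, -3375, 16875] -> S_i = 27*-5^i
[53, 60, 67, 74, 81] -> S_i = 53 + 7*i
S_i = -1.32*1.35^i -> [-1.32, -1.78, -2.41, -3.25, -4.38]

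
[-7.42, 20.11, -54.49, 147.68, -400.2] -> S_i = -7.42*(-2.71)^i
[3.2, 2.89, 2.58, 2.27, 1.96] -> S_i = 3.20 + -0.31*i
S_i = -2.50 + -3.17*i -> [-2.5, -5.67, -8.84, -12.01, -15.18]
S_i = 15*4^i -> [15, 60, 240, 960, 3840]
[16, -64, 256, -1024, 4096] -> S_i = 16*-4^i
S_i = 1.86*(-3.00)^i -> [1.86, -5.58, 16.74, -50.22, 150.66]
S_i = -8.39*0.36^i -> [-8.39, -3.02, -1.09, -0.39, -0.14]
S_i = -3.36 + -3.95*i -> [-3.36, -7.31, -11.26, -15.21, -19.16]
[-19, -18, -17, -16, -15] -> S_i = -19 + 1*i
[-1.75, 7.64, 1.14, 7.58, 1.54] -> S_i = Random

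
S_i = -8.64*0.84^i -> [-8.64, -7.26, -6.1, -5.12, -4.3]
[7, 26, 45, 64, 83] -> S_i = 7 + 19*i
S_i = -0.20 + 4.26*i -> [-0.2, 4.06, 8.32, 12.58, 16.84]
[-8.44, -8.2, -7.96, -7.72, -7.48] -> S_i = -8.44 + 0.24*i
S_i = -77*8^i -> [-77, -616, -4928, -39424, -315392]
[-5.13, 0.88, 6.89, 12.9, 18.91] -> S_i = -5.13 + 6.01*i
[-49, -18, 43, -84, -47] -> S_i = Random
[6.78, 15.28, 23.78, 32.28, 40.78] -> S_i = 6.78 + 8.50*i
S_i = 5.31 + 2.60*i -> [5.31, 7.91, 10.51, 13.11, 15.71]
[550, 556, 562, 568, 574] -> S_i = 550 + 6*i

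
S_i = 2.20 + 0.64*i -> [2.2, 2.84, 3.48, 4.12, 4.76]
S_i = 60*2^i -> [60, 120, 240, 480, 960]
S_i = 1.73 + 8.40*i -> [1.73, 10.13, 18.53, 26.93, 35.33]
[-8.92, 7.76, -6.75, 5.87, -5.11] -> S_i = -8.92*(-0.87)^i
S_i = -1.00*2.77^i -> [-1.0, -2.77, -7.67, -21.25, -58.87]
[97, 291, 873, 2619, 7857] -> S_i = 97*3^i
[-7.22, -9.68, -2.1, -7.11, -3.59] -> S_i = Random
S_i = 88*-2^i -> [88, -176, 352, -704, 1408]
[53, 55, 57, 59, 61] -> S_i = 53 + 2*i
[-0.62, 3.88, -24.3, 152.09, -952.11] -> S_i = -0.62*(-6.26)^i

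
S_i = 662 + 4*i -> [662, 666, 670, 674, 678]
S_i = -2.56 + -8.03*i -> [-2.56, -10.59, -18.62, -26.65, -34.68]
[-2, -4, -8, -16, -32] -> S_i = -2*2^i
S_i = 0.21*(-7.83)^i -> [0.21, -1.64, 12.87, -100.81, 789.34]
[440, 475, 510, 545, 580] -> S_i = 440 + 35*i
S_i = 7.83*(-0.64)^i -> [7.83, -5.01, 3.21, -2.05, 1.31]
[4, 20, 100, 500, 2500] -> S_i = 4*5^i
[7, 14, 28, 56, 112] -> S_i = 7*2^i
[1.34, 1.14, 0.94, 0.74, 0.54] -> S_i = 1.34 + -0.20*i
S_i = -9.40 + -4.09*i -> [-9.4, -13.49, -17.58, -21.67, -25.76]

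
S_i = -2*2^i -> [-2, -4, -8, -16, -32]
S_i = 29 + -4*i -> [29, 25, 21, 17, 13]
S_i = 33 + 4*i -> [33, 37, 41, 45, 49]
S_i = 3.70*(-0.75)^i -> [3.7, -2.78, 2.08, -1.56, 1.17]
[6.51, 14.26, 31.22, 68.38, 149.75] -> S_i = 6.51*2.19^i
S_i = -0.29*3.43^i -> [-0.29, -0.99, -3.41, -11.7, -40.14]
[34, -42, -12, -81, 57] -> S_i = Random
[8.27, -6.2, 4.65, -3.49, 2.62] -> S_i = 8.27*(-0.75)^i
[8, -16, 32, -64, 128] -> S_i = 8*-2^i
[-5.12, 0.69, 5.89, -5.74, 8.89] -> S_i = Random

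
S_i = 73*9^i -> [73, 657, 5913, 53217, 478953]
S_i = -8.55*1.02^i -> [-8.55, -8.72, -8.9, -9.07, -9.25]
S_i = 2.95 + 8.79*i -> [2.95, 11.74, 20.53, 29.32, 38.11]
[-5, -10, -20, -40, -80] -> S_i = -5*2^i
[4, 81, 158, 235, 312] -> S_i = 4 + 77*i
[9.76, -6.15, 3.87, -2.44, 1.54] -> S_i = 9.76*(-0.63)^i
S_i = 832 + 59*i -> [832, 891, 950, 1009, 1068]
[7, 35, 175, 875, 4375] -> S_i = 7*5^i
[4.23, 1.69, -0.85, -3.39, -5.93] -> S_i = 4.23 + -2.54*i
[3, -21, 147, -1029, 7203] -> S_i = 3*-7^i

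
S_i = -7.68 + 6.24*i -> [-7.68, -1.44, 4.8, 11.04, 17.28]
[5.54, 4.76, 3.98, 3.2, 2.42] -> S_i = 5.54 + -0.78*i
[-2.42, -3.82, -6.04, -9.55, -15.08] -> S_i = -2.42*1.58^i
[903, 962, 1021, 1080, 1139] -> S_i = 903 + 59*i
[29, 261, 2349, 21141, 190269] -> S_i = 29*9^i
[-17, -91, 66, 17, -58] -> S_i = Random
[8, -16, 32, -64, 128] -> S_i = 8*-2^i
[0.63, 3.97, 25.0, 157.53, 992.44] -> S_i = 0.63*6.30^i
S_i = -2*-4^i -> [-2, 8, -32, 128, -512]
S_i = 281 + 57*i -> [281, 338, 395, 452, 509]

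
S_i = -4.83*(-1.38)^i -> [-4.83, 6.67, -9.2, 12.69, -17.52]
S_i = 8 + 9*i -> [8, 17, 26, 35, 44]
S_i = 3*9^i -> [3, 27, 243, 2187, 19683]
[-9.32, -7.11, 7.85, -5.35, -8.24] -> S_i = Random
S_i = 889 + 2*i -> [889, 891, 893, 895, 897]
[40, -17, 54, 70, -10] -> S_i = Random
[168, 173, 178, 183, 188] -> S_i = 168 + 5*i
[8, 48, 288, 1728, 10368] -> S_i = 8*6^i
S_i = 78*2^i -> [78, 156, 312, 624, 1248]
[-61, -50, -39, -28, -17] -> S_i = -61 + 11*i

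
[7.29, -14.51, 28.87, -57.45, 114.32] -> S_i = 7.29*(-1.99)^i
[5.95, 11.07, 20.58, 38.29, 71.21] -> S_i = 5.95*1.86^i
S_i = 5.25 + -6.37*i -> [5.25, -1.12, -7.49, -13.86, -20.23]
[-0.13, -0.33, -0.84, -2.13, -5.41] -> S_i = -0.13*2.54^i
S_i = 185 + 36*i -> [185, 221, 257, 293, 329]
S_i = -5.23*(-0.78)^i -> [-5.23, 4.08, -3.18, 2.48, -1.94]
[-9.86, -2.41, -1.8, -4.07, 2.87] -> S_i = Random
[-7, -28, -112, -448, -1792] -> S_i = -7*4^i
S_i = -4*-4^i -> [-4, 16, -64, 256, -1024]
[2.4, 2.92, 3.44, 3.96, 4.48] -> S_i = 2.40 + 0.52*i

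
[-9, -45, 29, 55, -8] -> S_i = Random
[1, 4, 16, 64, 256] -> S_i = 1*4^i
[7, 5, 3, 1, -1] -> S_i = 7 + -2*i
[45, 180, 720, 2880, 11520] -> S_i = 45*4^i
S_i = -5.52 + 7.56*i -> [-5.52, 2.04, 9.6, 17.16, 24.72]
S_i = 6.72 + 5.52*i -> [6.72, 12.24, 17.76, 23.28, 28.8]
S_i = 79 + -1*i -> [79, 78, 77, 76, 75]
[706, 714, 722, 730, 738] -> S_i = 706 + 8*i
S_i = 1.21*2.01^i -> [1.21, 2.43, 4.89, 9.83, 19.75]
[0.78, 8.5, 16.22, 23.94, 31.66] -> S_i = 0.78 + 7.72*i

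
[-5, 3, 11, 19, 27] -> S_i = -5 + 8*i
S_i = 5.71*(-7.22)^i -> [5.71, -41.23, 297.65, -2149.06, 15516.18]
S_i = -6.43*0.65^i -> [-6.43, -4.18, -2.72, -1.77, -1.15]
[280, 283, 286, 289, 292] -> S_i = 280 + 3*i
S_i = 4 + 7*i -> [4, 11, 18, 25, 32]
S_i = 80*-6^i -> [80, -480, 2880, -17280, 103680]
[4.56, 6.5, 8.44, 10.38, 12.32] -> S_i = 4.56 + 1.94*i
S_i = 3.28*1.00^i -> [3.28, 3.28, 3.28, 3.28, 3.28]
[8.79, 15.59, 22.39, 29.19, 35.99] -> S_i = 8.79 + 6.80*i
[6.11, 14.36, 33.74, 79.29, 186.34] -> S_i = 6.11*2.35^i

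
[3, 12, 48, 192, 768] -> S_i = 3*4^i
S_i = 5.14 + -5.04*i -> [5.14, 0.1, -4.94, -9.98, -15.02]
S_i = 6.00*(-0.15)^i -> [6.0, -0.9, 0.14, -0.02, 0.0]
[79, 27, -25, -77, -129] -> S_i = 79 + -52*i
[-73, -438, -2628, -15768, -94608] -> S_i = -73*6^i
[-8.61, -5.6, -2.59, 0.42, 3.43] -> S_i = -8.61 + 3.01*i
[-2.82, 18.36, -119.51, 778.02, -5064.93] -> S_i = -2.82*(-6.51)^i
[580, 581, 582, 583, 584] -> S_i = 580 + 1*i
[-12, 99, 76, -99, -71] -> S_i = Random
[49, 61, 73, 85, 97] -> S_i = 49 + 12*i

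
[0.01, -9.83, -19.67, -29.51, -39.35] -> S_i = 0.01 + -9.84*i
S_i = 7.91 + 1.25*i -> [7.91, 9.16, 10.41, 11.66, 12.91]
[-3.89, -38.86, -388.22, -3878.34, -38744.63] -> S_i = -3.89*9.99^i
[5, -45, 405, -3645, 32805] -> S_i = 5*-9^i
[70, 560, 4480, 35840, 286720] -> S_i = 70*8^i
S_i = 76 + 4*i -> [76, 80, 84, 88, 92]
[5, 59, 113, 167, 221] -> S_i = 5 + 54*i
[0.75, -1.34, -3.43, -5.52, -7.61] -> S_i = 0.75 + -2.09*i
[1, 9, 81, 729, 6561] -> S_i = 1*9^i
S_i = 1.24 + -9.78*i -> [1.24, -8.54, -18.32, -28.1, -37.88]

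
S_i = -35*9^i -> [-35, -315, -2835, -25515, -229635]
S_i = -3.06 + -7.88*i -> [-3.06, -10.94, -18.82, -26.7, -34.58]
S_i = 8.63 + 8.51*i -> [8.63, 17.14, 25.65, 34.16, 42.67]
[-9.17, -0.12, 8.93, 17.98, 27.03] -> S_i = -9.17 + 9.05*i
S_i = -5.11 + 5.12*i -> [-5.11, 0.01, 5.13, 10.25, 15.37]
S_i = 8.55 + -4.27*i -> [8.55, 4.28, 0.01, -4.26, -8.53]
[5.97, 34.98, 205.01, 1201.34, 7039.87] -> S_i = 5.97*5.86^i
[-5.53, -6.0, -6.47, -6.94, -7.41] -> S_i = -5.53 + -0.47*i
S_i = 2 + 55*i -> [2, 57, 112, 167, 222]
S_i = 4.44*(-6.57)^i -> [4.44, -29.17, 191.65, -1259.15, 8272.65]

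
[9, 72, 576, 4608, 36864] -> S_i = 9*8^i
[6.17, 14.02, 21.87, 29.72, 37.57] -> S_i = 6.17 + 7.85*i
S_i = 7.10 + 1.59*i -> [7.1, 8.69, 10.28, 11.87, 13.46]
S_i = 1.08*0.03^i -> [1.08, 0.03, 0.0, 0.0, 0.0]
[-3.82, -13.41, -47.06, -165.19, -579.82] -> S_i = -3.82*3.51^i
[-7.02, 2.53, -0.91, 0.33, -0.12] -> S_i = -7.02*(-0.36)^i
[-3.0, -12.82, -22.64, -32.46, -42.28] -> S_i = -3.00 + -9.82*i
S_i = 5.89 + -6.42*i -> [5.89, -0.53, -6.95, -13.37, -19.79]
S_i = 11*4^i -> [11, 44, 176, 704, 2816]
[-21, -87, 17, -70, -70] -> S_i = Random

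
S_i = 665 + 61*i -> [665, 726, 787, 848, 909]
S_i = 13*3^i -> [13, 39, 117, 351, 1053]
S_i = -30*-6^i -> [-30, 180, -1080, 6480, -38880]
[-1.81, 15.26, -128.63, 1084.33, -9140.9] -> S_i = -1.81*(-8.43)^i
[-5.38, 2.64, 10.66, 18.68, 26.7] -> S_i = -5.38 + 8.02*i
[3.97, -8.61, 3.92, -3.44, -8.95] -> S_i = Random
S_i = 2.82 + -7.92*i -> [2.82, -5.1, -13.02, -20.94, -28.86]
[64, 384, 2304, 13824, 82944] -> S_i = 64*6^i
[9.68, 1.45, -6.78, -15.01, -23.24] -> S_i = 9.68 + -8.23*i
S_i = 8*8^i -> [8, 64, 512, 4096, 32768]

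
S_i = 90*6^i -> [90, 540, 3240, 19440, 116640]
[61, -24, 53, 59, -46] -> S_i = Random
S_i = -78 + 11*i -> [-78, -67, -56, -45, -34]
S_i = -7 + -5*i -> [-7, -12, -17, -22, -27]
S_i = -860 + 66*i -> [-860, -794, -728, -662, -596]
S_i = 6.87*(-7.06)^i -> [6.87, -48.5, 342.43, -2417.52, 17067.72]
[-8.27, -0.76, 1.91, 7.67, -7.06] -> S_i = Random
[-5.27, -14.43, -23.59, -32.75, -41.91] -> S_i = -5.27 + -9.16*i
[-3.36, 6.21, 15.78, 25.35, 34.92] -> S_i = -3.36 + 9.57*i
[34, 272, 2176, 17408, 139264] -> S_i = 34*8^i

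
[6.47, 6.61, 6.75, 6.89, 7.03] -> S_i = 6.47 + 0.14*i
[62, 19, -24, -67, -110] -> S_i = 62 + -43*i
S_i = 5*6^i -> [5, 30, 180, 1080, 6480]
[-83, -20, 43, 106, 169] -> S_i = -83 + 63*i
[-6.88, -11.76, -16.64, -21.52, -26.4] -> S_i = -6.88 + -4.88*i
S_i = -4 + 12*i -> [-4, 8, 20, 32, 44]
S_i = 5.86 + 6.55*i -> [5.86, 12.41, 18.96, 25.51, 32.06]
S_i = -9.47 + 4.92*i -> [-9.47, -4.55, 0.37, 5.29, 10.21]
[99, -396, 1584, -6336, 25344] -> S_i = 99*-4^i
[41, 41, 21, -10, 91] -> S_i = Random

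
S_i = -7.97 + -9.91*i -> [-7.97, -17.88, -27.79, -37.7, -47.61]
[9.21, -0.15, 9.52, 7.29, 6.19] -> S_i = Random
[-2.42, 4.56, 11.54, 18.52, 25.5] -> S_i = -2.42 + 6.98*i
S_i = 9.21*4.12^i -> [9.21, 37.95, 156.33, 644.1, 2653.68]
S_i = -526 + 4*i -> [-526, -522, -518, -514, -510]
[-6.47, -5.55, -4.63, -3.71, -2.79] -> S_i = -6.47 + 0.92*i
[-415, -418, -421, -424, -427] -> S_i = -415 + -3*i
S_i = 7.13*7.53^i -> [7.13, 53.69, 404.28, 3044.21, 22922.89]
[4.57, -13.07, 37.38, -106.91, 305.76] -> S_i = 4.57*(-2.86)^i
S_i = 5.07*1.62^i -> [5.07, 8.21, 13.31, 21.56, 34.92]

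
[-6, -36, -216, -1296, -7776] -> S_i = -6*6^i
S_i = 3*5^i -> [3, 15, 75, 375, 1875]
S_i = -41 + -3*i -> [-41, -44, -47, -50, -53]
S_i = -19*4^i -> [-19, -76, -304, -1216, -4864]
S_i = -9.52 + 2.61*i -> [-9.52, -6.91, -4.3, -1.69, 0.92]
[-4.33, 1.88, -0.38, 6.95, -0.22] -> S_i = Random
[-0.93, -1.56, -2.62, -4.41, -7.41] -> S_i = -0.93*1.68^i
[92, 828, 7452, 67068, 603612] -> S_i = 92*9^i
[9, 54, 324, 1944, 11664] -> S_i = 9*6^i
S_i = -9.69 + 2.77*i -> [-9.69, -6.92, -4.15, -1.38, 1.39]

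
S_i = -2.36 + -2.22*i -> [-2.36, -4.58, -6.8, -9.02, -11.24]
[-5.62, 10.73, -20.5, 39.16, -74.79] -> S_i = -5.62*(-1.91)^i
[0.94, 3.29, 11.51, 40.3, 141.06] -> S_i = 0.94*3.50^i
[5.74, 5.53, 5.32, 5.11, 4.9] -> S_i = 5.74 + -0.21*i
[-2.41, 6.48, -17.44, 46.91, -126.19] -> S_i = -2.41*(-2.69)^i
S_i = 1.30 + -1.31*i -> [1.3, -0.01, -1.32, -2.63, -3.94]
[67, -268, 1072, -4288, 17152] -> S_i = 67*-4^i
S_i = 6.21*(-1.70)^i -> [6.21, -10.56, 17.95, -30.51, 51.87]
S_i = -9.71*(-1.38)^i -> [-9.71, 13.4, -18.49, 25.52, -35.22]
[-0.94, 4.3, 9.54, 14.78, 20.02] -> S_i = -0.94 + 5.24*i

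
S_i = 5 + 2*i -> [5, 7, 9, 11, 13]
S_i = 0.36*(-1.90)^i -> [0.36, -0.68, 1.3, -2.47, 4.69]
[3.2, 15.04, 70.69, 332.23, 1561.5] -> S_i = 3.20*4.70^i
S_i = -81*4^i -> [-81, -324, -1296, -5184, -20736]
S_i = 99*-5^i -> [99, -495, 2475, -12375, 61875]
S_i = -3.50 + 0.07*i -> [-3.5, -3.43, -3.36, -3.29, -3.22]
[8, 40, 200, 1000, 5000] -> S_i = 8*5^i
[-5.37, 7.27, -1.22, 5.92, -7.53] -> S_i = Random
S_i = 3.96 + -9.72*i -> [3.96, -5.76, -15.48, -25.2, -34.92]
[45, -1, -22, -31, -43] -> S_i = Random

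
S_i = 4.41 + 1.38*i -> [4.41, 5.79, 7.17, 8.55, 9.93]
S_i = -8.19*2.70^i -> [-8.19, -22.11, -59.71, -161.2, -435.25]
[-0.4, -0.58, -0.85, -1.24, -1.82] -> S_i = -0.40*1.46^i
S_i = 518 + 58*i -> [518, 576, 634, 692, 750]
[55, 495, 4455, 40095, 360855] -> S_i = 55*9^i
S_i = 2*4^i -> [2, 8, 32, 128, 512]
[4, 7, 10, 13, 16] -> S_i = 4 + 3*i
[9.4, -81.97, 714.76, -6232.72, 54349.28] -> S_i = 9.40*(-8.72)^i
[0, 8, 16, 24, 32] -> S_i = 0 + 8*i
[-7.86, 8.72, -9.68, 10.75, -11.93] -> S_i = -7.86*(-1.11)^i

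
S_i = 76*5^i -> [76, 380, 1900, 9500, 47500]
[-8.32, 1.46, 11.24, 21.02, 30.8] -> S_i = -8.32 + 9.78*i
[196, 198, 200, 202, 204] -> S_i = 196 + 2*i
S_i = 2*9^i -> [2, 18, 162, 1458, 13122]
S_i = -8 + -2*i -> [-8, -10, -12, -14, -16]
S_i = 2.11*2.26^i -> [2.11, 4.77, 10.78, 24.36, 55.04]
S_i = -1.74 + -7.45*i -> [-1.74, -9.19, -16.64, -24.09, -31.54]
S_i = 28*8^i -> [28, 224, 1792, 14336, 114688]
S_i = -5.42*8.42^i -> [-5.42, -45.64, -384.26, -3235.46, -27242.54]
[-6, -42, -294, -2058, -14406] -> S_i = -6*7^i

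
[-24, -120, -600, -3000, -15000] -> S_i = -24*5^i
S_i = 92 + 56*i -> [92, 148, 204, 260, 316]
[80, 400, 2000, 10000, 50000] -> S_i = 80*5^i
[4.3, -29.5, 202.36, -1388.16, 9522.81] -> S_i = 4.30*(-6.86)^i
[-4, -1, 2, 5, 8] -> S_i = -4 + 3*i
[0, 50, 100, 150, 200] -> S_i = 0 + 50*i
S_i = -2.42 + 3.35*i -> [-2.42, 0.93, 4.28, 7.63, 10.98]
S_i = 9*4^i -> [9, 36, 144, 576, 2304]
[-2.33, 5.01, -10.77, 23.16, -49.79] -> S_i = -2.33*(-2.15)^i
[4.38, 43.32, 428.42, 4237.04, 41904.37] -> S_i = 4.38*9.89^i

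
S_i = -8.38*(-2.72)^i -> [-8.38, 22.79, -62.0, 168.64, -458.69]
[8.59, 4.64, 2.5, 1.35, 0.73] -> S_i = 8.59*0.54^i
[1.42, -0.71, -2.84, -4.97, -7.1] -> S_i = 1.42 + -2.13*i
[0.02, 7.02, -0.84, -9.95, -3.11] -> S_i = Random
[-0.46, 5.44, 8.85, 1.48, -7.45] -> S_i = Random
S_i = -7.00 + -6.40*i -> [-7.0, -13.4, -19.8, -26.2, -32.6]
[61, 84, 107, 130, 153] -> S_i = 61 + 23*i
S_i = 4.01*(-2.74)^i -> [4.01, -10.99, 30.11, -82.49, 226.02]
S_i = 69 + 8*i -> [69, 77, 85, 93, 101]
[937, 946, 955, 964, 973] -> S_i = 937 + 9*i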